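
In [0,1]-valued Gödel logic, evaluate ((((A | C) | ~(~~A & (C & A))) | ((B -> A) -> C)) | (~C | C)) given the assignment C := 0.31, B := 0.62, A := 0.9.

(A | C) = max(0.9, 0.31) = 0.9
~A: Gödel ¬ of 0.9 = 0 (operand ≠ 0)
~~A: Gödel ¬ of 0 = 1 (operand is 0)
(C & A) = min(0.31, 0.9) = 0.31
(~~A & (C & A)) = min(1, 0.31) = 0.31
~(~~A & (C & A)): Gödel ¬ of 0.31 = 0 (operand ≠ 0)
((A | C) | ~(~~A & (C & A))) = max(0.9, 0) = 0.9
(B -> A): 0.62 ≤ 0.9, so result = 1
((B -> A) -> C): 1 > 0.31, so result = 0.31
(((A | C) | ~(~~A & (C & A))) | ((B -> A) -> C)) = max(0.9, 0.31) = 0.9
~C: Gödel ¬ of 0.31 = 0 (operand ≠ 0)
(~C | C) = max(0, 0.31) = 0.31
((((A | C) | ~(~~A & (C & A))) | ((B -> A) -> C)) | (~C | C)) = max(0.9, 0.31) = 0.9

0.90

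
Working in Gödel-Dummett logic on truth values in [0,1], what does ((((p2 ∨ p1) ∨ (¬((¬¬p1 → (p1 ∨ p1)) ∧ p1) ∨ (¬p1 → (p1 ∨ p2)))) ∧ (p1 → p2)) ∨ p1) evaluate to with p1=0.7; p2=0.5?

0.70

(p2 ∨ p1) = max(0.5, 0.7) = 0.7
¬p1: Gödel ¬ of 0.7 = 0 (operand ≠ 0)
¬¬p1: Gödel ¬ of 0 = 1 (operand is 0)
(p1 ∨ p1) = max(0.7, 0.7) = 0.7
(¬¬p1 → (p1 ∨ p1)): 1 > 0.7, so result = 0.7
((¬¬p1 → (p1 ∨ p1)) ∧ p1) = min(0.7, 0.7) = 0.7
¬((¬¬p1 → (p1 ∨ p1)) ∧ p1): Gödel ¬ of 0.7 = 0 (operand ≠ 0)
¬p1: Gödel ¬ of 0.7 = 0 (operand ≠ 0)
(p1 ∨ p2) = max(0.7, 0.5) = 0.7
(¬p1 → (p1 ∨ p2)): 0 ≤ 0.7, so result = 1
(¬((¬¬p1 → (p1 ∨ p1)) ∧ p1) ∨ (¬p1 → (p1 ∨ p2))) = max(0, 1) = 1
((p2 ∨ p1) ∨ (¬((¬¬p1 → (p1 ∨ p1)) ∧ p1) ∨ (¬p1 → (p1 ∨ p2)))) = max(0.7, 1) = 1
(p1 → p2): 0.7 > 0.5, so result = 0.5
(((p2 ∨ p1) ∨ (¬((¬¬p1 → (p1 ∨ p1)) ∧ p1) ∨ (¬p1 → (p1 ∨ p2)))) ∧ (p1 → p2)) = min(1, 0.5) = 0.5
((((p2 ∨ p1) ∨ (¬((¬¬p1 → (p1 ∨ p1)) ∧ p1) ∨ (¬p1 → (p1 ∨ p2)))) ∧ (p1 → p2)) ∨ p1) = max(0.5, 0.7) = 0.7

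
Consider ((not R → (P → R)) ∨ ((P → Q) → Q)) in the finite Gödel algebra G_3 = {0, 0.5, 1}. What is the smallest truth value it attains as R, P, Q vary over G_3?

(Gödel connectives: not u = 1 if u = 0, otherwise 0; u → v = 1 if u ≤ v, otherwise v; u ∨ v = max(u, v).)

0.50

The minimum is attained at R = 0, P = 0.5, Q = 0.5:
  not R: Gödel ¬ of 0 = 1 (operand is 0)
  (P → R): 0.5 > 0, so result = 0
  (not R → (P → R)): 1 > 0, so result = 0
  (P → Q): 0.5 ≤ 0.5, so result = 1
  ((P → Q) → Q): 1 > 0.5, so result = 0.5
  ((not R → (P → R)) ∨ ((P → Q) → Q)) = max(0, 0.5) = 0.5
Checking all 27 assignments confirms none give a value below 0.50.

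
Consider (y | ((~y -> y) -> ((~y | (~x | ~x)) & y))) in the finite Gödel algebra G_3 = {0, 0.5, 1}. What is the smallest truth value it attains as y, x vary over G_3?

The minimum is attained at y = 0.5, x = 0:
  ~y: Gödel ¬ of 0.5 = 0 (operand ≠ 0)
  (~y -> y): 0 ≤ 0.5, so result = 1
  ~y: Gödel ¬ of 0.5 = 0 (operand ≠ 0)
  ~x: Gödel ¬ of 0 = 1 (operand is 0)
  ~x: Gödel ¬ of 0 = 1 (operand is 0)
  (~x | ~x) = max(1, 1) = 1
  (~y | (~x | ~x)) = max(0, 1) = 1
  ((~y | (~x | ~x)) & y) = min(1, 0.5) = 0.5
  ((~y -> y) -> ((~y | (~x | ~x)) & y)): 1 > 0.5, so result = 0.5
  (y | ((~y -> y) -> ((~y | (~x | ~x)) & y))) = max(0.5, 0.5) = 0.5
Checking all 9 assignments confirms none give a value below 0.50.

0.50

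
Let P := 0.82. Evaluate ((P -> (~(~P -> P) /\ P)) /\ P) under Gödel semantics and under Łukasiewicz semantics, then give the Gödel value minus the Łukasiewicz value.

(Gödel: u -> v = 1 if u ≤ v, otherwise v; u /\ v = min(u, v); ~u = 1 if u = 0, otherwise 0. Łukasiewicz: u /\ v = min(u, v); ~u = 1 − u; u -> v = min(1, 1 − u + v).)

Gödel evaluation:
  ~P: Gödel ¬ of 0.82 = 0 (operand ≠ 0)
  (~P -> P): 0 ≤ 0.82, so result = 1
  ~(~P -> P): Gödel ¬ of 1 = 0 (operand ≠ 0)
  (~(~P -> P) /\ P) = min(0, 0.82) = 0
  (P -> (~(~P -> P) /\ P)): 0.82 > 0, so result = 0
  ((P -> (~(~P -> P) /\ P)) /\ P) = min(0, 0.82) = 0
  Gödel value = 0
Łukasiewicz evaluation:
  ~P: Łukasiewicz ¬ gives 1 − 0.82 = 0.18
  (~P -> P): min(1, 1 − 0.18 + 0.82) = 1
  ~(~P -> P): Łukasiewicz ¬ gives 1 − 1 = 0
  (~(~P -> P) /\ P) = min(0, 0.82) = 0
  (P -> (~(~P -> P) /\ P)): min(1, 1 − 0.82 + 0) = 0.18
  ((P -> (~(~P -> P) /\ P)) /\ P) = min(0.18, 0.82) = 0.18
  Łukasiewicz value = 0.18
Difference: 0 − 0.18 = -0.18

-0.18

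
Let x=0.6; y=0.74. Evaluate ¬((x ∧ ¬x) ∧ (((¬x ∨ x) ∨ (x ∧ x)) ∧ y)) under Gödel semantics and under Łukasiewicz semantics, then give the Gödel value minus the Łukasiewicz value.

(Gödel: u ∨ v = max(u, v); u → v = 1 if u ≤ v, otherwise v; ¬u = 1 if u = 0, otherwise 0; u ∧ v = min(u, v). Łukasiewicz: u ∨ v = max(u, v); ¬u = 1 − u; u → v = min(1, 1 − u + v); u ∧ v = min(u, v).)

Gödel evaluation:
  ¬x: Gödel ¬ of 0.6 = 0 (operand ≠ 0)
  (x ∧ ¬x) = min(0.6, 0) = 0
  ¬x: Gödel ¬ of 0.6 = 0 (operand ≠ 0)
  (¬x ∨ x) = max(0, 0.6) = 0.6
  (x ∧ x) = min(0.6, 0.6) = 0.6
  ((¬x ∨ x) ∨ (x ∧ x)) = max(0.6, 0.6) = 0.6
  (((¬x ∨ x) ∨ (x ∧ x)) ∧ y) = min(0.6, 0.74) = 0.6
  ((x ∧ ¬x) ∧ (((¬x ∨ x) ∨ (x ∧ x)) ∧ y)) = min(0, 0.6) = 0
  ¬((x ∧ ¬x) ∧ (((¬x ∨ x) ∨ (x ∧ x)) ∧ y)): Gödel ¬ of 0 = 1 (operand is 0)
  Gödel value = 1
Łukasiewicz evaluation:
  ¬x: Łukasiewicz ¬ gives 1 − 0.6 = 0.4
  (x ∧ ¬x) = min(0.6, 0.4) = 0.4
  ¬x: Łukasiewicz ¬ gives 1 − 0.6 = 0.4
  (¬x ∨ x) = max(0.4, 0.6) = 0.6
  (x ∧ x) = min(0.6, 0.6) = 0.6
  ((¬x ∨ x) ∨ (x ∧ x)) = max(0.6, 0.6) = 0.6
  (((¬x ∨ x) ∨ (x ∧ x)) ∧ y) = min(0.6, 0.74) = 0.6
  ((x ∧ ¬x) ∧ (((¬x ∨ x) ∨ (x ∧ x)) ∧ y)) = min(0.4, 0.6) = 0.4
  ¬((x ∧ ¬x) ∧ (((¬x ∨ x) ∨ (x ∧ x)) ∧ y)): Łukasiewicz ¬ gives 1 − 0.4 = 0.6
  Łukasiewicz value = 0.6
Difference: 1 − 0.6 = 0.40

0.40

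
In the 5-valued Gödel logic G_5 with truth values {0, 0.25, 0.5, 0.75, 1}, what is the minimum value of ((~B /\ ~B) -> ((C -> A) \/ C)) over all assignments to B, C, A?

The minimum is attained at B = 0, C = 0.25, A = 0:
  ~B: Gödel ¬ of 0 = 1 (operand is 0)
  ~B: Gödel ¬ of 0 = 1 (operand is 0)
  (~B /\ ~B) = min(1, 1) = 1
  (C -> A): 0.25 > 0, so result = 0
  ((C -> A) \/ C) = max(0, 0.25) = 0.25
  ((~B /\ ~B) -> ((C -> A) \/ C)): 1 > 0.25, so result = 0.25
Checking all 125 assignments confirms none give a value below 0.25.

0.25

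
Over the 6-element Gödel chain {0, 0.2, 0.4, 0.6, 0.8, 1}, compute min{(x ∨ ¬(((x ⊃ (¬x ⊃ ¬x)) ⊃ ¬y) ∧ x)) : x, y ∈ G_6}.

The minimum is attained at x = 0.2, y = 0:
  ¬x: Gödel ¬ of 0.2 = 0 (operand ≠ 0)
  ¬x: Gödel ¬ of 0.2 = 0 (operand ≠ 0)
  (¬x ⊃ ¬x): 0 ≤ 0, so result = 1
  (x ⊃ (¬x ⊃ ¬x)): 0.2 ≤ 1, so result = 1
  ¬y: Gödel ¬ of 0 = 1 (operand is 0)
  ((x ⊃ (¬x ⊃ ¬x)) ⊃ ¬y): 1 ≤ 1, so result = 1
  (((x ⊃ (¬x ⊃ ¬x)) ⊃ ¬y) ∧ x) = min(1, 0.2) = 0.2
  ¬(((x ⊃ (¬x ⊃ ¬x)) ⊃ ¬y) ∧ x): Gödel ¬ of 0.2 = 0 (operand ≠ 0)
  (x ∨ ¬(((x ⊃ (¬x ⊃ ¬x)) ⊃ ¬y) ∧ x)) = max(0.2, 0) = 0.2
Checking all 36 assignments confirms none give a value below 0.20.

0.20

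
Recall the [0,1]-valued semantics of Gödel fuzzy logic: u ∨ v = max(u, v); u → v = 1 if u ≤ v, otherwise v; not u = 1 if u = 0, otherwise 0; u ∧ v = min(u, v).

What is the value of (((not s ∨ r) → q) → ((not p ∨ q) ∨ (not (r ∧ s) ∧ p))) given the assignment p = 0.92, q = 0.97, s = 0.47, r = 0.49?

not s: Gödel ¬ of 0.47 = 0 (operand ≠ 0)
(not s ∨ r) = max(0, 0.49) = 0.49
((not s ∨ r) → q): 0.49 ≤ 0.97, so result = 1
not p: Gödel ¬ of 0.92 = 0 (operand ≠ 0)
(not p ∨ q) = max(0, 0.97) = 0.97
(r ∧ s) = min(0.49, 0.47) = 0.47
not (r ∧ s): Gödel ¬ of 0.47 = 0 (operand ≠ 0)
(not (r ∧ s) ∧ p) = min(0, 0.92) = 0
((not p ∨ q) ∨ (not (r ∧ s) ∧ p)) = max(0.97, 0) = 0.97
(((not s ∨ r) → q) → ((not p ∨ q) ∨ (not (r ∧ s) ∧ p))): 1 > 0.97, so result = 0.97

0.97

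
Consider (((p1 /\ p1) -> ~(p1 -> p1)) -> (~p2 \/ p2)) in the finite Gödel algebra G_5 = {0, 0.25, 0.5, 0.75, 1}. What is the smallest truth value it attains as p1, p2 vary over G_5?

The minimum is attained at p1 = 0, p2 = 0.25:
  (p1 /\ p1) = min(0, 0) = 0
  (p1 -> p1): 0 ≤ 0, so result = 1
  ~(p1 -> p1): Gödel ¬ of 1 = 0 (operand ≠ 0)
  ((p1 /\ p1) -> ~(p1 -> p1)): 0 ≤ 0, so result = 1
  ~p2: Gödel ¬ of 0.25 = 0 (operand ≠ 0)
  (~p2 \/ p2) = max(0, 0.25) = 0.25
  (((p1 /\ p1) -> ~(p1 -> p1)) -> (~p2 \/ p2)): 1 > 0.25, so result = 0.25
Checking all 25 assignments confirms none give a value below 0.25.

0.25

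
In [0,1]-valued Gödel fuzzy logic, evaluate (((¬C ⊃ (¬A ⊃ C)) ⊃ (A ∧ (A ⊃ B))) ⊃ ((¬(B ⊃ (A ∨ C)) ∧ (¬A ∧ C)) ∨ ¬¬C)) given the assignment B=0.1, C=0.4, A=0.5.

1.00

¬C: Gödel ¬ of 0.4 = 0 (operand ≠ 0)
¬A: Gödel ¬ of 0.5 = 0 (operand ≠ 0)
(¬A ⊃ C): 0 ≤ 0.4, so result = 1
(¬C ⊃ (¬A ⊃ C)): 0 ≤ 1, so result = 1
(A ⊃ B): 0.5 > 0.1, so result = 0.1
(A ∧ (A ⊃ B)) = min(0.5, 0.1) = 0.1
((¬C ⊃ (¬A ⊃ C)) ⊃ (A ∧ (A ⊃ B))): 1 > 0.1, so result = 0.1
(A ∨ C) = max(0.5, 0.4) = 0.5
(B ⊃ (A ∨ C)): 0.1 ≤ 0.5, so result = 1
¬(B ⊃ (A ∨ C)): Gödel ¬ of 1 = 0 (operand ≠ 0)
¬A: Gödel ¬ of 0.5 = 0 (operand ≠ 0)
(¬A ∧ C) = min(0, 0.4) = 0
(¬(B ⊃ (A ∨ C)) ∧ (¬A ∧ C)) = min(0, 0) = 0
¬C: Gödel ¬ of 0.4 = 0 (operand ≠ 0)
¬¬C: Gödel ¬ of 0 = 1 (operand is 0)
((¬(B ⊃ (A ∨ C)) ∧ (¬A ∧ C)) ∨ ¬¬C) = max(0, 1) = 1
(((¬C ⊃ (¬A ⊃ C)) ⊃ (A ∧ (A ⊃ B))) ⊃ ((¬(B ⊃ (A ∨ C)) ∧ (¬A ∧ C)) ∨ ¬¬C)): 0.1 ≤ 1, so result = 1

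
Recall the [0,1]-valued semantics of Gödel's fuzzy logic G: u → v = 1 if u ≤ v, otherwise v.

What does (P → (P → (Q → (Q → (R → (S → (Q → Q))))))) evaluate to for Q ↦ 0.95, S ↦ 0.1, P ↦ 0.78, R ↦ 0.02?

(Q → Q): 0.95 ≤ 0.95, so result = 1
(S → (Q → Q)): 0.1 ≤ 1, so result = 1
(R → (S → (Q → Q))): 0.02 ≤ 1, so result = 1
(Q → (R → (S → (Q → Q)))): 0.95 ≤ 1, so result = 1
(Q → (Q → (R → (S → (Q → Q))))): 0.95 ≤ 1, so result = 1
(P → (Q → (Q → (R → (S → (Q → Q)))))): 0.78 ≤ 1, so result = 1
(P → (P → (Q → (Q → (R → (S → (Q → Q))))))): 0.78 ≤ 1, so result = 1

1.00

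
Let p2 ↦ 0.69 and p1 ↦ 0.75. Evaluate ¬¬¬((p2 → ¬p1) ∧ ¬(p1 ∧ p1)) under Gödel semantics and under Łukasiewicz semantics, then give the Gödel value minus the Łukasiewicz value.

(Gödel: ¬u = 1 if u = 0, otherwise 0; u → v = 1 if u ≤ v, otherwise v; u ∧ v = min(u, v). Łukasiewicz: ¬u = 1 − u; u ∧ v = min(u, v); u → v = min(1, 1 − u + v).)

0.25

Gödel evaluation:
  ¬p1: Gödel ¬ of 0.75 = 0 (operand ≠ 0)
  (p2 → ¬p1): 0.69 > 0, so result = 0
  (p1 ∧ p1) = min(0.75, 0.75) = 0.75
  ¬(p1 ∧ p1): Gödel ¬ of 0.75 = 0 (operand ≠ 0)
  ((p2 → ¬p1) ∧ ¬(p1 ∧ p1)) = min(0, 0) = 0
  ¬((p2 → ¬p1) ∧ ¬(p1 ∧ p1)): Gödel ¬ of 0 = 1 (operand is 0)
  ¬¬((p2 → ¬p1) ∧ ¬(p1 ∧ p1)): Gödel ¬ of 1 = 0 (operand ≠ 0)
  ¬¬¬((p2 → ¬p1) ∧ ¬(p1 ∧ p1)): Gödel ¬ of 0 = 1 (operand is 0)
  Gödel value = 1
Łukasiewicz evaluation:
  ¬p1: Łukasiewicz ¬ gives 1 − 0.75 = 0.25
  (p2 → ¬p1): min(1, 1 − 0.69 + 0.25) = 0.56
  (p1 ∧ p1) = min(0.75, 0.75) = 0.75
  ¬(p1 ∧ p1): Łukasiewicz ¬ gives 1 − 0.75 = 0.25
  ((p2 → ¬p1) ∧ ¬(p1 ∧ p1)) = min(0.56, 0.25) = 0.25
  ¬((p2 → ¬p1) ∧ ¬(p1 ∧ p1)): Łukasiewicz ¬ gives 1 − 0.25 = 0.75
  ¬¬((p2 → ¬p1) ∧ ¬(p1 ∧ p1)): Łukasiewicz ¬ gives 1 − 0.75 = 0.25
  ¬¬¬((p2 → ¬p1) ∧ ¬(p1 ∧ p1)): Łukasiewicz ¬ gives 1 − 0.25 = 0.75
  Łukasiewicz value = 0.75
Difference: 1 − 0.75 = 0.25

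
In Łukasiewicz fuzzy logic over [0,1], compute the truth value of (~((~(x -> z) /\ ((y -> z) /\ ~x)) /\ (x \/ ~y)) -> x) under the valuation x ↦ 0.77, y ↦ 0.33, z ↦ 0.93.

(x -> z): min(1, 1 − 0.77 + 0.93) = 1
~(x -> z): Łukasiewicz ¬ gives 1 − 1 = 0
(y -> z): min(1, 1 − 0.33 + 0.93) = 1
~x: Łukasiewicz ¬ gives 1 − 0.77 = 0.23
((y -> z) /\ ~x) = min(1, 0.23) = 0.23
(~(x -> z) /\ ((y -> z) /\ ~x)) = min(0, 0.23) = 0
~y: Łukasiewicz ¬ gives 1 − 0.33 = 0.67
(x \/ ~y) = max(0.77, 0.67) = 0.77
((~(x -> z) /\ ((y -> z) /\ ~x)) /\ (x \/ ~y)) = min(0, 0.77) = 0
~((~(x -> z) /\ ((y -> z) /\ ~x)) /\ (x \/ ~y)): Łukasiewicz ¬ gives 1 − 0 = 1
(~((~(x -> z) /\ ((y -> z) /\ ~x)) /\ (x \/ ~y)) -> x): min(1, 1 − 1 + 0.77) = 0.77

0.77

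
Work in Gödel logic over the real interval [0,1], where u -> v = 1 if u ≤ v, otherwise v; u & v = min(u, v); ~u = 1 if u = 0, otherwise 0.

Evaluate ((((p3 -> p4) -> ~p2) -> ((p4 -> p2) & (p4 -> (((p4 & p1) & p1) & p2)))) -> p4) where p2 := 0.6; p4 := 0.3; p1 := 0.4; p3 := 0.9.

(p3 -> p4): 0.9 > 0.3, so result = 0.3
~p2: Gödel ¬ of 0.6 = 0 (operand ≠ 0)
((p3 -> p4) -> ~p2): 0.3 > 0, so result = 0
(p4 -> p2): 0.3 ≤ 0.6, so result = 1
(p4 & p1) = min(0.3, 0.4) = 0.3
((p4 & p1) & p1) = min(0.3, 0.4) = 0.3
(((p4 & p1) & p1) & p2) = min(0.3, 0.6) = 0.3
(p4 -> (((p4 & p1) & p1) & p2)): 0.3 ≤ 0.3, so result = 1
((p4 -> p2) & (p4 -> (((p4 & p1) & p1) & p2))) = min(1, 1) = 1
(((p3 -> p4) -> ~p2) -> ((p4 -> p2) & (p4 -> (((p4 & p1) & p1) & p2)))): 0 ≤ 1, so result = 1
((((p3 -> p4) -> ~p2) -> ((p4 -> p2) & (p4 -> (((p4 & p1) & p1) & p2)))) -> p4): 1 > 0.3, so result = 0.3

0.30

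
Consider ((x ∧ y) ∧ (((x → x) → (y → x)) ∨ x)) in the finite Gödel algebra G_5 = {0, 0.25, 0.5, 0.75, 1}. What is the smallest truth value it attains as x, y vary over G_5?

The minimum is attained at x = 0, y = 0:
  (x ∧ y) = min(0, 0) = 0
  (x → x): 0 ≤ 0, so result = 1
  (y → x): 0 ≤ 0, so result = 1
  ((x → x) → (y → x)): 1 ≤ 1, so result = 1
  (((x → x) → (y → x)) ∨ x) = max(1, 0) = 1
  ((x ∧ y) ∧ (((x → x) → (y → x)) ∨ x)) = min(0, 1) = 0
Checking all 25 assignments confirms none give a value below 0.00.

0.00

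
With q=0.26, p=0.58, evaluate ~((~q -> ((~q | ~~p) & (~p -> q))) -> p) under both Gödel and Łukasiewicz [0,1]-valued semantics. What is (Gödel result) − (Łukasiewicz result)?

-0.42

Gödel evaluation:
  ~q: Gödel ¬ of 0.26 = 0 (operand ≠ 0)
  ~q: Gödel ¬ of 0.26 = 0 (operand ≠ 0)
  ~p: Gödel ¬ of 0.58 = 0 (operand ≠ 0)
  ~~p: Gödel ¬ of 0 = 1 (operand is 0)
  (~q | ~~p) = max(0, 1) = 1
  ~p: Gödel ¬ of 0.58 = 0 (operand ≠ 0)
  (~p -> q): 0 ≤ 0.26, so result = 1
  ((~q | ~~p) & (~p -> q)) = min(1, 1) = 1
  (~q -> ((~q | ~~p) & (~p -> q))): 0 ≤ 1, so result = 1
  ((~q -> ((~q | ~~p) & (~p -> q))) -> p): 1 > 0.58, so result = 0.58
  ~((~q -> ((~q | ~~p) & (~p -> q))) -> p): Gödel ¬ of 0.58 = 0 (operand ≠ 0)
  Gödel value = 0
Łukasiewicz evaluation:
  ~q: Łukasiewicz ¬ gives 1 − 0.26 = 0.74
  ~q: Łukasiewicz ¬ gives 1 − 0.26 = 0.74
  ~p: Łukasiewicz ¬ gives 1 − 0.58 = 0.42
  ~~p: Łukasiewicz ¬ gives 1 − 0.42 = 0.58
  (~q | ~~p) = max(0.74, 0.58) = 0.74
  ~p: Łukasiewicz ¬ gives 1 − 0.58 = 0.42
  (~p -> q): min(1, 1 − 0.42 + 0.26) = 0.84
  ((~q | ~~p) & (~p -> q)) = min(0.74, 0.84) = 0.74
  (~q -> ((~q | ~~p) & (~p -> q))): min(1, 1 − 0.74 + 0.74) = 1
  ((~q -> ((~q | ~~p) & (~p -> q))) -> p): min(1, 1 − 1 + 0.58) = 0.58
  ~((~q -> ((~q | ~~p) & (~p -> q))) -> p): Łukasiewicz ¬ gives 1 − 0.58 = 0.42
  Łukasiewicz value = 0.42
Difference: 0 − 0.42 = -0.42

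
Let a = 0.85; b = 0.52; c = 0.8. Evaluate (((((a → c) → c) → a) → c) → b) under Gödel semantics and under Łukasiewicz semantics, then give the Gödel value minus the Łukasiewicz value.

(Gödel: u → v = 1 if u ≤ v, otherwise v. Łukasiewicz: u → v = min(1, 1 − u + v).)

-0.20

Gödel evaluation:
  (a → c): 0.85 > 0.8, so result = 0.8
  ((a → c) → c): 0.8 ≤ 0.8, so result = 1
  (((a → c) → c) → a): 1 > 0.85, so result = 0.85
  ((((a → c) → c) → a) → c): 0.85 > 0.8, so result = 0.8
  (((((a → c) → c) → a) → c) → b): 0.8 > 0.52, so result = 0.52
  Gödel value = 0.52
Łukasiewicz evaluation:
  (a → c): min(1, 1 − 0.85 + 0.8) = 0.95
  ((a → c) → c): min(1, 1 − 0.95 + 0.8) = 0.85
  (((a → c) → c) → a): min(1, 1 − 0.85 + 0.85) = 1
  ((((a → c) → c) → a) → c): min(1, 1 − 1 + 0.8) = 0.8
  (((((a → c) → c) → a) → c) → b): min(1, 1 − 0.8 + 0.52) = 0.72
  Łukasiewicz value = 0.72
Difference: 0.52 − 0.72 = -0.20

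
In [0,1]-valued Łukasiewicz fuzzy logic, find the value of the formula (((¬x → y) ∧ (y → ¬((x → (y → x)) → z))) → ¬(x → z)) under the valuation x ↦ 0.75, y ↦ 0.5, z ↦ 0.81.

0.31

¬x: Łukasiewicz ¬ gives 1 − 0.75 = 0.25
(¬x → y): min(1, 1 − 0.25 + 0.5) = 1
(y → x): min(1, 1 − 0.5 + 0.75) = 1
(x → (y → x)): min(1, 1 − 0.75 + 1) = 1
((x → (y → x)) → z): min(1, 1 − 1 + 0.81) = 0.81
¬((x → (y → x)) → z): Łukasiewicz ¬ gives 1 − 0.81 = 0.19
(y → ¬((x → (y → x)) → z)): min(1, 1 − 0.5 + 0.19) = 0.69
((¬x → y) ∧ (y → ¬((x → (y → x)) → z))) = min(1, 0.69) = 0.69
(x → z): min(1, 1 − 0.75 + 0.81) = 1
¬(x → z): Łukasiewicz ¬ gives 1 − 1 = 0
(((¬x → y) ∧ (y → ¬((x → (y → x)) → z))) → ¬(x → z)): min(1, 1 − 0.69 + 0) = 0.31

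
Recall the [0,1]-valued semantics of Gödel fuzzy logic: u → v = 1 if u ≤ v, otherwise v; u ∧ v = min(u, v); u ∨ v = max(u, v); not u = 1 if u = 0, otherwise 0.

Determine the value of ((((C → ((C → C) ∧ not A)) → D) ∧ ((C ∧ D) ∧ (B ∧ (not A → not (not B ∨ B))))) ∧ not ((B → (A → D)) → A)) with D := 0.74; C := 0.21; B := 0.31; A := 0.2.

(C → C): 0.21 ≤ 0.21, so result = 1
not A: Gödel ¬ of 0.2 = 0 (operand ≠ 0)
((C → C) ∧ not A) = min(1, 0) = 0
(C → ((C → C) ∧ not A)): 0.21 > 0, so result = 0
((C → ((C → C) ∧ not A)) → D): 0 ≤ 0.74, so result = 1
(C ∧ D) = min(0.21, 0.74) = 0.21
not A: Gödel ¬ of 0.2 = 0 (operand ≠ 0)
not B: Gödel ¬ of 0.31 = 0 (operand ≠ 0)
(not B ∨ B) = max(0, 0.31) = 0.31
not (not B ∨ B): Gödel ¬ of 0.31 = 0 (operand ≠ 0)
(not A → not (not B ∨ B)): 0 ≤ 0, so result = 1
(B ∧ (not A → not (not B ∨ B))) = min(0.31, 1) = 0.31
((C ∧ D) ∧ (B ∧ (not A → not (not B ∨ B)))) = min(0.21, 0.31) = 0.21
(((C → ((C → C) ∧ not A)) → D) ∧ ((C ∧ D) ∧ (B ∧ (not A → not (not B ∨ B))))) = min(1, 0.21) = 0.21
(A → D): 0.2 ≤ 0.74, so result = 1
(B → (A → D)): 0.31 ≤ 1, so result = 1
((B → (A → D)) → A): 1 > 0.2, so result = 0.2
not ((B → (A → D)) → A): Gödel ¬ of 0.2 = 0 (operand ≠ 0)
((((C → ((C → C) ∧ not A)) → D) ∧ ((C ∧ D) ∧ (B ∧ (not A → not (not B ∨ B))))) ∧ not ((B → (A → D)) → A)) = min(0.21, 0) = 0

0.00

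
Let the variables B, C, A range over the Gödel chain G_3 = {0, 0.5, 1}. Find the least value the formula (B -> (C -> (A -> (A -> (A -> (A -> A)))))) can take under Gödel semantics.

Every assignment gives 1. For instance at B = 0, C = 0, A = 0:
  (A -> A): 0 ≤ 0, so result = 1
  (A -> (A -> A)): 0 ≤ 1, so result = 1
  (A -> (A -> (A -> A))): 0 ≤ 1, so result = 1
  (A -> (A -> (A -> (A -> A)))): 0 ≤ 1, so result = 1
  (C -> (A -> (A -> (A -> (A -> A))))): 0 ≤ 1, so result = 1
  (B -> (C -> (A -> (A -> (A -> (A -> A)))))): 0 ≤ 1, so result = 1
All 27 assignments give value 1 — the formula is a G_3-tautology.

1.00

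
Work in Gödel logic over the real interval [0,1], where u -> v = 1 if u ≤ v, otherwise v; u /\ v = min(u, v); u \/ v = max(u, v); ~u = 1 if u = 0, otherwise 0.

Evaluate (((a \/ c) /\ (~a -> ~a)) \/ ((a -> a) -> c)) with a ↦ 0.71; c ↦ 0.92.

0.92

(a \/ c) = max(0.71, 0.92) = 0.92
~a: Gödel ¬ of 0.71 = 0 (operand ≠ 0)
~a: Gödel ¬ of 0.71 = 0 (operand ≠ 0)
(~a -> ~a): 0 ≤ 0, so result = 1
((a \/ c) /\ (~a -> ~a)) = min(0.92, 1) = 0.92
(a -> a): 0.71 ≤ 0.71, so result = 1
((a -> a) -> c): 1 > 0.92, so result = 0.92
(((a \/ c) /\ (~a -> ~a)) \/ ((a -> a) -> c)) = max(0.92, 0.92) = 0.92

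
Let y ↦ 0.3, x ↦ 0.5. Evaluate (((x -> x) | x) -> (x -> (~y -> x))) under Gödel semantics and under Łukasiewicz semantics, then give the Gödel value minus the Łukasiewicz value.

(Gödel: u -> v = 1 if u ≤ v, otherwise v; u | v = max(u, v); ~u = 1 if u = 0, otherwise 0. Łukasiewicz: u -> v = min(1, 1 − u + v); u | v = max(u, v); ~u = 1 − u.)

Gödel evaluation:
  (x -> x): 0.5 ≤ 0.5, so result = 1
  ((x -> x) | x) = max(1, 0.5) = 1
  ~y: Gödel ¬ of 0.3 = 0 (operand ≠ 0)
  (~y -> x): 0 ≤ 0.5, so result = 1
  (x -> (~y -> x)): 0.5 ≤ 1, so result = 1
  (((x -> x) | x) -> (x -> (~y -> x))): 1 ≤ 1, so result = 1
  Gödel value = 1
Łukasiewicz evaluation:
  (x -> x): min(1, 1 − 0.5 + 0.5) = 1
  ((x -> x) | x) = max(1, 0.5) = 1
  ~y: Łukasiewicz ¬ gives 1 − 0.3 = 0.7
  (~y -> x): min(1, 1 − 0.7 + 0.5) = 0.8
  (x -> (~y -> x)): min(1, 1 − 0.5 + 0.8) = 1
  (((x -> x) | x) -> (x -> (~y -> x))): min(1, 1 − 1 + 1) = 1
  Łukasiewicz value = 1
Difference: 1 − 1 = 0.00

0.00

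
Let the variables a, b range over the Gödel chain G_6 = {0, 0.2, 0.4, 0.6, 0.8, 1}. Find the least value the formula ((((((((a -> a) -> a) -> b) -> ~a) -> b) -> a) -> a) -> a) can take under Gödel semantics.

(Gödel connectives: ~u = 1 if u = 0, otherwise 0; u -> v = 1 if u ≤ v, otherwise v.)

0.00

The minimum is attained at a = 0, b = 0.2:
  (a -> a): 0 ≤ 0, so result = 1
  ((a -> a) -> a): 1 > 0, so result = 0
  (((a -> a) -> a) -> b): 0 ≤ 0.2, so result = 1
  ~a: Gödel ¬ of 0 = 1 (operand is 0)
  ((((a -> a) -> a) -> b) -> ~a): 1 ≤ 1, so result = 1
  (((((a -> a) -> a) -> b) -> ~a) -> b): 1 > 0.2, so result = 0.2
  ((((((a -> a) -> a) -> b) -> ~a) -> b) -> a): 0.2 > 0, so result = 0
  (((((((a -> a) -> a) -> b) -> ~a) -> b) -> a) -> a): 0 ≤ 0, so result = 1
  ((((((((a -> a) -> a) -> b) -> ~a) -> b) -> a) -> a) -> a): 1 > 0, so result = 0
Checking all 36 assignments confirms none give a value below 0.00.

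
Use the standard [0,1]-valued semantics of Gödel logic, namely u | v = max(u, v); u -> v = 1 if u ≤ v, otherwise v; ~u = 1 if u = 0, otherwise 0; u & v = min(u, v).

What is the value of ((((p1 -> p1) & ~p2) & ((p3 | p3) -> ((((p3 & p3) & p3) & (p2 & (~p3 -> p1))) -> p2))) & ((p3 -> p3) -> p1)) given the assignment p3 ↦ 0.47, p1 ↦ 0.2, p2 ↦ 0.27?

0.00

(p1 -> p1): 0.2 ≤ 0.2, so result = 1
~p2: Gödel ¬ of 0.27 = 0 (operand ≠ 0)
((p1 -> p1) & ~p2) = min(1, 0) = 0
(p3 | p3) = max(0.47, 0.47) = 0.47
(p3 & p3) = min(0.47, 0.47) = 0.47
((p3 & p3) & p3) = min(0.47, 0.47) = 0.47
~p3: Gödel ¬ of 0.47 = 0 (operand ≠ 0)
(~p3 -> p1): 0 ≤ 0.2, so result = 1
(p2 & (~p3 -> p1)) = min(0.27, 1) = 0.27
(((p3 & p3) & p3) & (p2 & (~p3 -> p1))) = min(0.47, 0.27) = 0.27
((((p3 & p3) & p3) & (p2 & (~p3 -> p1))) -> p2): 0.27 ≤ 0.27, so result = 1
((p3 | p3) -> ((((p3 & p3) & p3) & (p2 & (~p3 -> p1))) -> p2)): 0.47 ≤ 1, so result = 1
(((p1 -> p1) & ~p2) & ((p3 | p3) -> ((((p3 & p3) & p3) & (p2 & (~p3 -> p1))) -> p2))) = min(0, 1) = 0
(p3 -> p3): 0.47 ≤ 0.47, so result = 1
((p3 -> p3) -> p1): 1 > 0.2, so result = 0.2
((((p1 -> p1) & ~p2) & ((p3 | p3) -> ((((p3 & p3) & p3) & (p2 & (~p3 -> p1))) -> p2))) & ((p3 -> p3) -> p1)) = min(0, 0.2) = 0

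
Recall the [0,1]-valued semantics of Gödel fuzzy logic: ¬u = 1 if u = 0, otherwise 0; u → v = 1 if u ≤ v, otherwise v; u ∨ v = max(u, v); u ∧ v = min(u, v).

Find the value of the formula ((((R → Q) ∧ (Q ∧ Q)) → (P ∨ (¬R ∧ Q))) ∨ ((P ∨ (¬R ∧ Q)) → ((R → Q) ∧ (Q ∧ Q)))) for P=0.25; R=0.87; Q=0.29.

1.00

(R → Q): 0.87 > 0.29, so result = 0.29
(Q ∧ Q) = min(0.29, 0.29) = 0.29
((R → Q) ∧ (Q ∧ Q)) = min(0.29, 0.29) = 0.29
¬R: Gödel ¬ of 0.87 = 0 (operand ≠ 0)
(¬R ∧ Q) = min(0, 0.29) = 0
(P ∨ (¬R ∧ Q)) = max(0.25, 0) = 0.25
(((R → Q) ∧ (Q ∧ Q)) → (P ∨ (¬R ∧ Q))): 0.29 > 0.25, so result = 0.25
¬R: Gödel ¬ of 0.87 = 0 (operand ≠ 0)
(¬R ∧ Q) = min(0, 0.29) = 0
(P ∨ (¬R ∧ Q)) = max(0.25, 0) = 0.25
(R → Q): 0.87 > 0.29, so result = 0.29
(Q ∧ Q) = min(0.29, 0.29) = 0.29
((R → Q) ∧ (Q ∧ Q)) = min(0.29, 0.29) = 0.29
((P ∨ (¬R ∧ Q)) → ((R → Q) ∧ (Q ∧ Q))): 0.25 ≤ 0.29, so result = 1
((((R → Q) ∧ (Q ∧ Q)) → (P ∨ (¬R ∧ Q))) ∨ ((P ∨ (¬R ∧ Q)) → ((R → Q) ∧ (Q ∧ Q)))) = max(0.25, 1) = 1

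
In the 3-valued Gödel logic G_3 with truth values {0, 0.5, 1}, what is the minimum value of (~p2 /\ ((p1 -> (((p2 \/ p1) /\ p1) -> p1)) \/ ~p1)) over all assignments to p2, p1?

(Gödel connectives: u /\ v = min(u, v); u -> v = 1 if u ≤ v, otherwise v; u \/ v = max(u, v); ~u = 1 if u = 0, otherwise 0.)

The minimum is attained at p2 = 0.5, p1 = 0:
  ~p2: Gödel ¬ of 0.5 = 0 (operand ≠ 0)
  (p2 \/ p1) = max(0.5, 0) = 0.5
  ((p2 \/ p1) /\ p1) = min(0.5, 0) = 0
  (((p2 \/ p1) /\ p1) -> p1): 0 ≤ 0, so result = 1
  (p1 -> (((p2 \/ p1) /\ p1) -> p1)): 0 ≤ 1, so result = 1
  ~p1: Gödel ¬ of 0 = 1 (operand is 0)
  ((p1 -> (((p2 \/ p1) /\ p1) -> p1)) \/ ~p1) = max(1, 1) = 1
  (~p2 /\ ((p1 -> (((p2 \/ p1) /\ p1) -> p1)) \/ ~p1)) = min(0, 1) = 0
Checking all 9 assignments confirms none give a value below 0.00.

0.00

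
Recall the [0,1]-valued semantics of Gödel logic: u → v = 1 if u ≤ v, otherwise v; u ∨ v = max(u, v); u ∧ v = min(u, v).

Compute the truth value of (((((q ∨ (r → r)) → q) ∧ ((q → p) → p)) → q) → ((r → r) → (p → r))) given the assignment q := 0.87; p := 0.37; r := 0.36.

0.36

(r → r): 0.36 ≤ 0.36, so result = 1
(q ∨ (r → r)) = max(0.87, 1) = 1
((q ∨ (r → r)) → q): 1 > 0.87, so result = 0.87
(q → p): 0.87 > 0.37, so result = 0.37
((q → p) → p): 0.37 ≤ 0.37, so result = 1
(((q ∨ (r → r)) → q) ∧ ((q → p) → p)) = min(0.87, 1) = 0.87
((((q ∨ (r → r)) → q) ∧ ((q → p) → p)) → q): 0.87 ≤ 0.87, so result = 1
(r → r): 0.36 ≤ 0.36, so result = 1
(p → r): 0.37 > 0.36, so result = 0.36
((r → r) → (p → r)): 1 > 0.36, so result = 0.36
(((((q ∨ (r → r)) → q) ∧ ((q → p) → p)) → q) → ((r → r) → (p → r))): 1 > 0.36, so result = 0.36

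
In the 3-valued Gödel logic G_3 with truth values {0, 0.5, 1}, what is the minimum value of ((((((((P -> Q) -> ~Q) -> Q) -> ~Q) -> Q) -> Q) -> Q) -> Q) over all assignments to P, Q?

The minimum is attained at P = 0, Q = 0.5:
  (P -> Q): 0 ≤ 0.5, so result = 1
  ~Q: Gödel ¬ of 0.5 = 0 (operand ≠ 0)
  ((P -> Q) -> ~Q): 1 > 0, so result = 0
  (((P -> Q) -> ~Q) -> Q): 0 ≤ 0.5, so result = 1
  ~Q: Gödel ¬ of 0.5 = 0 (operand ≠ 0)
  ((((P -> Q) -> ~Q) -> Q) -> ~Q): 1 > 0, so result = 0
  (((((P -> Q) -> ~Q) -> Q) -> ~Q) -> Q): 0 ≤ 0.5, so result = 1
  ((((((P -> Q) -> ~Q) -> Q) -> ~Q) -> Q) -> Q): 1 > 0.5, so result = 0.5
  (((((((P -> Q) -> ~Q) -> Q) -> ~Q) -> Q) -> Q) -> Q): 0.5 ≤ 0.5, so result = 1
  ((((((((P -> Q) -> ~Q) -> Q) -> ~Q) -> Q) -> Q) -> Q) -> Q): 1 > 0.5, so result = 0.5
Checking all 9 assignments confirms none give a value below 0.50.

0.50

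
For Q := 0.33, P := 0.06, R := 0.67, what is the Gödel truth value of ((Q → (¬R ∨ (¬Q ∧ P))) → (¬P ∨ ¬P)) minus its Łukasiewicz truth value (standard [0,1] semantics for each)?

Gödel evaluation:
  ¬R: Gödel ¬ of 0.67 = 0 (operand ≠ 0)
  ¬Q: Gödel ¬ of 0.33 = 0 (operand ≠ 0)
  (¬Q ∧ P) = min(0, 0.06) = 0
  (¬R ∨ (¬Q ∧ P)) = max(0, 0) = 0
  (Q → (¬R ∨ (¬Q ∧ P))): 0.33 > 0, so result = 0
  ¬P: Gödel ¬ of 0.06 = 0 (operand ≠ 0)
  ¬P: Gödel ¬ of 0.06 = 0 (operand ≠ 0)
  (¬P ∨ ¬P) = max(0, 0) = 0
  ((Q → (¬R ∨ (¬Q ∧ P))) → (¬P ∨ ¬P)): 0 ≤ 0, so result = 1
  Gödel value = 1
Łukasiewicz evaluation:
  ¬R: Łukasiewicz ¬ gives 1 − 0.67 = 0.33
  ¬Q: Łukasiewicz ¬ gives 1 − 0.33 = 0.67
  (¬Q ∧ P) = min(0.67, 0.06) = 0.06
  (¬R ∨ (¬Q ∧ P)) = max(0.33, 0.06) = 0.33
  (Q → (¬R ∨ (¬Q ∧ P))): min(1, 1 − 0.33 + 0.33) = 1
  ¬P: Łukasiewicz ¬ gives 1 − 0.06 = 0.94
  ¬P: Łukasiewicz ¬ gives 1 − 0.06 = 0.94
  (¬P ∨ ¬P) = max(0.94, 0.94) = 0.94
  ((Q → (¬R ∨ (¬Q ∧ P))) → (¬P ∨ ¬P)): min(1, 1 − 1 + 0.94) = 0.94
  Łukasiewicz value = 0.94
Difference: 1 − 0.94 = 0.06

0.06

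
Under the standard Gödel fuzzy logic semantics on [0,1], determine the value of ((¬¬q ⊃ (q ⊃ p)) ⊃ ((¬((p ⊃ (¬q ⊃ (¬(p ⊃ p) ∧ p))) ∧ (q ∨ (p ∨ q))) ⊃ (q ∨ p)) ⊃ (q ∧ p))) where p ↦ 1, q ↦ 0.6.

0.60

¬q: Gödel ¬ of 0.6 = 0 (operand ≠ 0)
¬¬q: Gödel ¬ of 0 = 1 (operand is 0)
(q ⊃ p): 0.6 ≤ 1, so result = 1
(¬¬q ⊃ (q ⊃ p)): 1 ≤ 1, so result = 1
¬q: Gödel ¬ of 0.6 = 0 (operand ≠ 0)
(p ⊃ p): 1 ≤ 1, so result = 1
¬(p ⊃ p): Gödel ¬ of 1 = 0 (operand ≠ 0)
(¬(p ⊃ p) ∧ p) = min(0, 1) = 0
(¬q ⊃ (¬(p ⊃ p) ∧ p)): 0 ≤ 0, so result = 1
(p ⊃ (¬q ⊃ (¬(p ⊃ p) ∧ p))): 1 ≤ 1, so result = 1
(p ∨ q) = max(1, 0.6) = 1
(q ∨ (p ∨ q)) = max(0.6, 1) = 1
((p ⊃ (¬q ⊃ (¬(p ⊃ p) ∧ p))) ∧ (q ∨ (p ∨ q))) = min(1, 1) = 1
¬((p ⊃ (¬q ⊃ (¬(p ⊃ p) ∧ p))) ∧ (q ∨ (p ∨ q))): Gödel ¬ of 1 = 0 (operand ≠ 0)
(q ∨ p) = max(0.6, 1) = 1
(¬((p ⊃ (¬q ⊃ (¬(p ⊃ p) ∧ p))) ∧ (q ∨ (p ∨ q))) ⊃ (q ∨ p)): 0 ≤ 1, so result = 1
(q ∧ p) = min(0.6, 1) = 0.6
((¬((p ⊃ (¬q ⊃ (¬(p ⊃ p) ∧ p))) ∧ (q ∨ (p ∨ q))) ⊃ (q ∨ p)) ⊃ (q ∧ p)): 1 > 0.6, so result = 0.6
((¬¬q ⊃ (q ⊃ p)) ⊃ ((¬((p ⊃ (¬q ⊃ (¬(p ⊃ p) ∧ p))) ∧ (q ∨ (p ∨ q))) ⊃ (q ∨ p)) ⊃ (q ∧ p))): 1 > 0.6, so result = 0.6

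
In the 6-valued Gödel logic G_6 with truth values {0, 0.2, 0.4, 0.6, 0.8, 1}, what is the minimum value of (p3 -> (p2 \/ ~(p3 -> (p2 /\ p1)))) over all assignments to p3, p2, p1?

0.20

The minimum is attained at p3 = 0.4, p2 = 0.2, p1 = 0.2:
  (p2 /\ p1) = min(0.2, 0.2) = 0.2
  (p3 -> (p2 /\ p1)): 0.4 > 0.2, so result = 0.2
  ~(p3 -> (p2 /\ p1)): Gödel ¬ of 0.2 = 0 (operand ≠ 0)
  (p2 \/ ~(p3 -> (p2 /\ p1))) = max(0.2, 0) = 0.2
  (p3 -> (p2 \/ ~(p3 -> (p2 /\ p1)))): 0.4 > 0.2, so result = 0.2
Checking all 216 assignments confirms none give a value below 0.20.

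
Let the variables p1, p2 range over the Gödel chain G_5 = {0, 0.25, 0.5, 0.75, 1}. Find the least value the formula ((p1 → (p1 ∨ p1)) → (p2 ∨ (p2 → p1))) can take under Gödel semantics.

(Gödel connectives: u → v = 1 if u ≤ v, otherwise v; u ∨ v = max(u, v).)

0.25

The minimum is attained at p1 = 0, p2 = 0.25:
  (p1 ∨ p1) = max(0, 0) = 0
  (p1 → (p1 ∨ p1)): 0 ≤ 0, so result = 1
  (p2 → p1): 0.25 > 0, so result = 0
  (p2 ∨ (p2 → p1)) = max(0.25, 0) = 0.25
  ((p1 → (p1 ∨ p1)) → (p2 ∨ (p2 → p1))): 1 > 0.25, so result = 0.25
Checking all 25 assignments confirms none give a value below 0.25.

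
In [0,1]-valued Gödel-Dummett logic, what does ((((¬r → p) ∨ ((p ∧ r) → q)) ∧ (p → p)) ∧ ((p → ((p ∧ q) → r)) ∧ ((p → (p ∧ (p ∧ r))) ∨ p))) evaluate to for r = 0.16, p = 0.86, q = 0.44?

¬r: Gödel ¬ of 0.16 = 0 (operand ≠ 0)
(¬r → p): 0 ≤ 0.86, so result = 1
(p ∧ r) = min(0.86, 0.16) = 0.16
((p ∧ r) → q): 0.16 ≤ 0.44, so result = 1
((¬r → p) ∨ ((p ∧ r) → q)) = max(1, 1) = 1
(p → p): 0.86 ≤ 0.86, so result = 1
(((¬r → p) ∨ ((p ∧ r) → q)) ∧ (p → p)) = min(1, 1) = 1
(p ∧ q) = min(0.86, 0.44) = 0.44
((p ∧ q) → r): 0.44 > 0.16, so result = 0.16
(p → ((p ∧ q) → r)): 0.86 > 0.16, so result = 0.16
(p ∧ r) = min(0.86, 0.16) = 0.16
(p ∧ (p ∧ r)) = min(0.86, 0.16) = 0.16
(p → (p ∧ (p ∧ r))): 0.86 > 0.16, so result = 0.16
((p → (p ∧ (p ∧ r))) ∨ p) = max(0.16, 0.86) = 0.86
((p → ((p ∧ q) → r)) ∧ ((p → (p ∧ (p ∧ r))) ∨ p)) = min(0.16, 0.86) = 0.16
((((¬r → p) ∨ ((p ∧ r) → q)) ∧ (p → p)) ∧ ((p → ((p ∧ q) → r)) ∧ ((p → (p ∧ (p ∧ r))) ∨ p))) = min(1, 0.16) = 0.16

0.16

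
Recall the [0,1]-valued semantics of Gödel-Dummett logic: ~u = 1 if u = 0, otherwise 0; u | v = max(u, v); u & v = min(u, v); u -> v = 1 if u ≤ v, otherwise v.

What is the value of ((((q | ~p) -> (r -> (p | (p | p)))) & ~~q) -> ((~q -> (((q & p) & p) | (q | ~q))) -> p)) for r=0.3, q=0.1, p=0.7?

~p: Gödel ¬ of 0.7 = 0 (operand ≠ 0)
(q | ~p) = max(0.1, 0) = 0.1
(p | p) = max(0.7, 0.7) = 0.7
(p | (p | p)) = max(0.7, 0.7) = 0.7
(r -> (p | (p | p))): 0.3 ≤ 0.7, so result = 1
((q | ~p) -> (r -> (p | (p | p)))): 0.1 ≤ 1, so result = 1
~q: Gödel ¬ of 0.1 = 0 (operand ≠ 0)
~~q: Gödel ¬ of 0 = 1 (operand is 0)
(((q | ~p) -> (r -> (p | (p | p)))) & ~~q) = min(1, 1) = 1
~q: Gödel ¬ of 0.1 = 0 (operand ≠ 0)
(q & p) = min(0.1, 0.7) = 0.1
((q & p) & p) = min(0.1, 0.7) = 0.1
~q: Gödel ¬ of 0.1 = 0 (operand ≠ 0)
(q | ~q) = max(0.1, 0) = 0.1
(((q & p) & p) | (q | ~q)) = max(0.1, 0.1) = 0.1
(~q -> (((q & p) & p) | (q | ~q))): 0 ≤ 0.1, so result = 1
((~q -> (((q & p) & p) | (q | ~q))) -> p): 1 > 0.7, so result = 0.7
((((q | ~p) -> (r -> (p | (p | p)))) & ~~q) -> ((~q -> (((q & p) & p) | (q | ~q))) -> p)): 1 > 0.7, so result = 0.7

0.70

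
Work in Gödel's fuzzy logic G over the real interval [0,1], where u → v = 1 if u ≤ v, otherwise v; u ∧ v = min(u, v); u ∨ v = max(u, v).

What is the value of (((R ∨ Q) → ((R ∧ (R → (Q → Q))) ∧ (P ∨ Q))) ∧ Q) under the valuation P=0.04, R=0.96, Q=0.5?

0.50

(R ∨ Q) = max(0.96, 0.5) = 0.96
(Q → Q): 0.5 ≤ 0.5, so result = 1
(R → (Q → Q)): 0.96 ≤ 1, so result = 1
(R ∧ (R → (Q → Q))) = min(0.96, 1) = 0.96
(P ∨ Q) = max(0.04, 0.5) = 0.5
((R ∧ (R → (Q → Q))) ∧ (P ∨ Q)) = min(0.96, 0.5) = 0.5
((R ∨ Q) → ((R ∧ (R → (Q → Q))) ∧ (P ∨ Q))): 0.96 > 0.5, so result = 0.5
(((R ∨ Q) → ((R ∧ (R → (Q → Q))) ∧ (P ∨ Q))) ∧ Q) = min(0.5, 0.5) = 0.5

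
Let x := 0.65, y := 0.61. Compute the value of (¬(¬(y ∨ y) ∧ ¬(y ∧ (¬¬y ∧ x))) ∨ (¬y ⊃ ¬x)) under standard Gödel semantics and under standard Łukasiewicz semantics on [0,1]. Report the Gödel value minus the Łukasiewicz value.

Gödel evaluation:
  (y ∨ y) = max(0.61, 0.61) = 0.61
  ¬(y ∨ y): Gödel ¬ of 0.61 = 0 (operand ≠ 0)
  ¬y: Gödel ¬ of 0.61 = 0 (operand ≠ 0)
  ¬¬y: Gödel ¬ of 0 = 1 (operand is 0)
  (¬¬y ∧ x) = min(1, 0.65) = 0.65
  (y ∧ (¬¬y ∧ x)) = min(0.61, 0.65) = 0.61
  ¬(y ∧ (¬¬y ∧ x)): Gödel ¬ of 0.61 = 0 (operand ≠ 0)
  (¬(y ∨ y) ∧ ¬(y ∧ (¬¬y ∧ x))) = min(0, 0) = 0
  ¬(¬(y ∨ y) ∧ ¬(y ∧ (¬¬y ∧ x))): Gödel ¬ of 0 = 1 (operand is 0)
  ¬y: Gödel ¬ of 0.61 = 0 (operand ≠ 0)
  ¬x: Gödel ¬ of 0.65 = 0 (operand ≠ 0)
  (¬y ⊃ ¬x): 0 ≤ 0, so result = 1
  (¬(¬(y ∨ y) ∧ ¬(y ∧ (¬¬y ∧ x))) ∨ (¬y ⊃ ¬x)) = max(1, 1) = 1
  Gödel value = 1
Łukasiewicz evaluation:
  (y ∨ y) = max(0.61, 0.61) = 0.61
  ¬(y ∨ y): Łukasiewicz ¬ gives 1 − 0.61 = 0.39
  ¬y: Łukasiewicz ¬ gives 1 − 0.61 = 0.39
  ¬¬y: Łukasiewicz ¬ gives 1 − 0.39 = 0.61
  (¬¬y ∧ x) = min(0.61, 0.65) = 0.61
  (y ∧ (¬¬y ∧ x)) = min(0.61, 0.61) = 0.61
  ¬(y ∧ (¬¬y ∧ x)): Łukasiewicz ¬ gives 1 − 0.61 = 0.39
  (¬(y ∨ y) ∧ ¬(y ∧ (¬¬y ∧ x))) = min(0.39, 0.39) = 0.39
  ¬(¬(y ∨ y) ∧ ¬(y ∧ (¬¬y ∧ x))): Łukasiewicz ¬ gives 1 − 0.39 = 0.61
  ¬y: Łukasiewicz ¬ gives 1 − 0.61 = 0.39
  ¬x: Łukasiewicz ¬ gives 1 − 0.65 = 0.35
  (¬y ⊃ ¬x): min(1, 1 − 0.39 + 0.35) = 0.96
  (¬(¬(y ∨ y) ∧ ¬(y ∧ (¬¬y ∧ x))) ∨ (¬y ⊃ ¬x)) = max(0.61, 0.96) = 0.96
  Łukasiewicz value = 0.96
Difference: 1 − 0.96 = 0.04

0.04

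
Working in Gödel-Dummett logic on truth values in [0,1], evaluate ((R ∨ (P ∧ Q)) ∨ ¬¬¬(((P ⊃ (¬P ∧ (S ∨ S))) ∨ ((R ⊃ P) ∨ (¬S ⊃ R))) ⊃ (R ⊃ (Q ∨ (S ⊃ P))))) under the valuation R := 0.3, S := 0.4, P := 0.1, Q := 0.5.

0.30

(P ∧ Q) = min(0.1, 0.5) = 0.1
(R ∨ (P ∧ Q)) = max(0.3, 0.1) = 0.3
¬P: Gödel ¬ of 0.1 = 0 (operand ≠ 0)
(S ∨ S) = max(0.4, 0.4) = 0.4
(¬P ∧ (S ∨ S)) = min(0, 0.4) = 0
(P ⊃ (¬P ∧ (S ∨ S))): 0.1 > 0, so result = 0
(R ⊃ P): 0.3 > 0.1, so result = 0.1
¬S: Gödel ¬ of 0.4 = 0 (operand ≠ 0)
(¬S ⊃ R): 0 ≤ 0.3, so result = 1
((R ⊃ P) ∨ (¬S ⊃ R)) = max(0.1, 1) = 1
((P ⊃ (¬P ∧ (S ∨ S))) ∨ ((R ⊃ P) ∨ (¬S ⊃ R))) = max(0, 1) = 1
(S ⊃ P): 0.4 > 0.1, so result = 0.1
(Q ∨ (S ⊃ P)) = max(0.5, 0.1) = 0.5
(R ⊃ (Q ∨ (S ⊃ P))): 0.3 ≤ 0.5, so result = 1
(((P ⊃ (¬P ∧ (S ∨ S))) ∨ ((R ⊃ P) ∨ (¬S ⊃ R))) ⊃ (R ⊃ (Q ∨ (S ⊃ P)))): 1 ≤ 1, so result = 1
¬(((P ⊃ (¬P ∧ (S ∨ S))) ∨ ((R ⊃ P) ∨ (¬S ⊃ R))) ⊃ (R ⊃ (Q ∨ (S ⊃ P)))): Gödel ¬ of 1 = 0 (operand ≠ 0)
¬¬(((P ⊃ (¬P ∧ (S ∨ S))) ∨ ((R ⊃ P) ∨ (¬S ⊃ R))) ⊃ (R ⊃ (Q ∨ (S ⊃ P)))): Gödel ¬ of 0 = 1 (operand is 0)
¬¬¬(((P ⊃ (¬P ∧ (S ∨ S))) ∨ ((R ⊃ P) ∨ (¬S ⊃ R))) ⊃ (R ⊃ (Q ∨ (S ⊃ P)))): Gödel ¬ of 1 = 0 (operand ≠ 0)
((R ∨ (P ∧ Q)) ∨ ¬¬¬(((P ⊃ (¬P ∧ (S ∨ S))) ∨ ((R ⊃ P) ∨ (¬S ⊃ R))) ⊃ (R ⊃ (Q ∨ (S ⊃ P))))) = max(0.3, 0) = 0.3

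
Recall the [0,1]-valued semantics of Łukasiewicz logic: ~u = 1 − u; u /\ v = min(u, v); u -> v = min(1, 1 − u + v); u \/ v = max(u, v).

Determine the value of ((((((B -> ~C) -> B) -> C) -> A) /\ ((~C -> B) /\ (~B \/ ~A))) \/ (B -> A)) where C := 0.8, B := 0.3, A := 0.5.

1.00

~C: Łukasiewicz ¬ gives 1 − 0.8 = 0.2
(B -> ~C): min(1, 1 − 0.3 + 0.2) = 0.9
((B -> ~C) -> B): min(1, 1 − 0.9 + 0.3) = 0.4
(((B -> ~C) -> B) -> C): min(1, 1 − 0.4 + 0.8) = 1
((((B -> ~C) -> B) -> C) -> A): min(1, 1 − 1 + 0.5) = 0.5
~C: Łukasiewicz ¬ gives 1 − 0.8 = 0.2
(~C -> B): min(1, 1 − 0.2 + 0.3) = 1
~B: Łukasiewicz ¬ gives 1 − 0.3 = 0.7
~A: Łukasiewicz ¬ gives 1 − 0.5 = 0.5
(~B \/ ~A) = max(0.7, 0.5) = 0.7
((~C -> B) /\ (~B \/ ~A)) = min(1, 0.7) = 0.7
(((((B -> ~C) -> B) -> C) -> A) /\ ((~C -> B) /\ (~B \/ ~A))) = min(0.5, 0.7) = 0.5
(B -> A): min(1, 1 − 0.3 + 0.5) = 1
((((((B -> ~C) -> B) -> C) -> A) /\ ((~C -> B) /\ (~B \/ ~A))) \/ (B -> A)) = max(0.5, 1) = 1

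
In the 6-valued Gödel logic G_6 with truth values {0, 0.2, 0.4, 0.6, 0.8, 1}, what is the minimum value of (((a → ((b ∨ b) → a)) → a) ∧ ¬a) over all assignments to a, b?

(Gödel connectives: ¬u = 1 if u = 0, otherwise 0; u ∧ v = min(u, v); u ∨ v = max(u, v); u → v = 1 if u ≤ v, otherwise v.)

The minimum is attained at a = 0, b = 0:
  (b ∨ b) = max(0, 0) = 0
  ((b ∨ b) → a): 0 ≤ 0, so result = 1
  (a → ((b ∨ b) → a)): 0 ≤ 1, so result = 1
  ((a → ((b ∨ b) → a)) → a): 1 > 0, so result = 0
  ¬a: Gödel ¬ of 0 = 1 (operand is 0)
  (((a → ((b ∨ b) → a)) → a) ∧ ¬a) = min(0, 1) = 0
Checking all 36 assignments confirms none give a value below 0.00.

0.00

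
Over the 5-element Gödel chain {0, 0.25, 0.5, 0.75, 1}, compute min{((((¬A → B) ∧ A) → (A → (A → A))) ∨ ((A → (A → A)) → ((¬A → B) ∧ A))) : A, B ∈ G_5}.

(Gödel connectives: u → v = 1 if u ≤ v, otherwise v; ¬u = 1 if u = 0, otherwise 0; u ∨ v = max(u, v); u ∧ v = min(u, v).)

Every assignment gives 1. For instance at A = 0, B = 0:
  ¬A: Gödel ¬ of 0 = 1 (operand is 0)
  (¬A → B): 1 > 0, so result = 0
  ((¬A → B) ∧ A) = min(0, 0) = 0
  (A → A): 0 ≤ 0, so result = 1
  (A → (A → A)): 0 ≤ 1, so result = 1
  (((¬A → B) ∧ A) → (A → (A → A))): 0 ≤ 1, so result = 1
  (A → A): 0 ≤ 0, so result = 1
  (A → (A → A)): 0 ≤ 1, so result = 1
  ¬A: Gödel ¬ of 0 = 1 (operand is 0)
  (¬A → B): 1 > 0, so result = 0
  ((¬A → B) ∧ A) = min(0, 0) = 0
  ((A → (A → A)) → ((¬A → B) ∧ A)): 1 > 0, so result = 0
  ((((¬A → B) ∧ A) → (A → (A → A))) ∨ ((A → (A → A)) → ((¬A → B) ∧ A))) = max(1, 0) = 1
All 25 assignments give value 1 — the formula is a G_5-tautology.

1.00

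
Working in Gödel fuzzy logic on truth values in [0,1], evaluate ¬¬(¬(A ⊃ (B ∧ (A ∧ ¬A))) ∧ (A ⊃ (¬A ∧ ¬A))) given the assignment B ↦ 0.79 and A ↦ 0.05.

0.00

¬A: Gödel ¬ of 0.05 = 0 (operand ≠ 0)
(A ∧ ¬A) = min(0.05, 0) = 0
(B ∧ (A ∧ ¬A)) = min(0.79, 0) = 0
(A ⊃ (B ∧ (A ∧ ¬A))): 0.05 > 0, so result = 0
¬(A ⊃ (B ∧ (A ∧ ¬A))): Gödel ¬ of 0 = 1 (operand is 0)
¬A: Gödel ¬ of 0.05 = 0 (operand ≠ 0)
¬A: Gödel ¬ of 0.05 = 0 (operand ≠ 0)
(¬A ∧ ¬A) = min(0, 0) = 0
(A ⊃ (¬A ∧ ¬A)): 0.05 > 0, so result = 0
(¬(A ⊃ (B ∧ (A ∧ ¬A))) ∧ (A ⊃ (¬A ∧ ¬A))) = min(1, 0) = 0
¬(¬(A ⊃ (B ∧ (A ∧ ¬A))) ∧ (A ⊃ (¬A ∧ ¬A))): Gödel ¬ of 0 = 1 (operand is 0)
¬¬(¬(A ⊃ (B ∧ (A ∧ ¬A))) ∧ (A ⊃ (¬A ∧ ¬A))): Gödel ¬ of 1 = 0 (operand ≠ 0)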